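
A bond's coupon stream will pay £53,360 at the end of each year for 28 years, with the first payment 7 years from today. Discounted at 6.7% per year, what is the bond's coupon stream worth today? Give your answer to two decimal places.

Value one period before first payment (t=6): 53360 × [1 − (1+0.067)^(−28)] / 0.067 = 53360 × 12.496966 = 666,838.1197
Discount back 6 years: 666,838.1197 × (1+0.067)^(−6) = 666,838.1197 × 0.677663 = 451,891.2183

£451,891.22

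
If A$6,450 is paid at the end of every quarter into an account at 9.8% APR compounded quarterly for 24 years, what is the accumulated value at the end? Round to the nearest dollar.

i = 0.098/4 = 0.0245 per quarter; n = 24·4 = 96.
FV = 6450 × [(1+0.0245)^96 − 1] / 0.0245 = 6450 × 376.036104 = 2,425,432.8729

A$2,425,433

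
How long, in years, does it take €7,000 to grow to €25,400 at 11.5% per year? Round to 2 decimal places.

11.84 years

(1+i)^n = 25400/7000 = 3.62857, so n = ln 3.62857 / ln 1.115 = 11.8400 years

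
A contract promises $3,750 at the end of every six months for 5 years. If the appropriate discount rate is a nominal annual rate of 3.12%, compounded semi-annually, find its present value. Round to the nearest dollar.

With 2 periods per year: i = 0.0156, n = 10.
PV = 3750 × [1 − (1+0.0156)^(−10)] / 0.0156 = 3750 × 9.192939 = 34,473.5207

$34,474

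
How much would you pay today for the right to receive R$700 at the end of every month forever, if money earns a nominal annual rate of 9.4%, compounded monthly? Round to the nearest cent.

R$89,361.70

Periodic rate i = 0.094/12 = 0.00783333.
PV = PMT / i = 700 / 0.00783333 = 89,361.7021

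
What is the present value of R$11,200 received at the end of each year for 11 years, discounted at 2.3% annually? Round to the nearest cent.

R$107,765.35

PV = PMT · [1 − (1+i)^(−n)] / i = 11200 · 9.621906 = 107,765.3516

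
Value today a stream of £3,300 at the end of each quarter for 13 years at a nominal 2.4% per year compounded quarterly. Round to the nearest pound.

With 4 periods per year: i = 0.006, n = 52.
Annuity factor a(52|0.006) = 44.555958; PV = 3300 × 44.555958 = 147,034.6609

£147,035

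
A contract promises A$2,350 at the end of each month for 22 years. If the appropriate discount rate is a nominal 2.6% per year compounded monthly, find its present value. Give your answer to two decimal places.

With 12 periods per year: i = 0.00216667, n = 264.
PV = PMT · [1 − (1+i)^(−n)] / i = 2350 · 200.886988 = 472,084.4222

A$472,084.42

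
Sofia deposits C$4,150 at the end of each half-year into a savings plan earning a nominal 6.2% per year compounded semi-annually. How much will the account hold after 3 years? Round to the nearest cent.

C$26,911.39

i = 0.062/2 = 0.031 per half-year; n = 3·2 = 6.
FV = 4150 × [(1+0.031)^6 − 1] / 0.031 = 4150 × 6.484672 = 26,911.3906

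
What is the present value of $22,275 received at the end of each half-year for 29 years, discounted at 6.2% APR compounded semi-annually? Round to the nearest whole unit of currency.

$596,241

With 2 periods per year: i = 0.031, n = 58.
PV = 22275 × [1 − (1+0.031)^(−58)] / 0.031 = 22275 × 26.767263 = 596,240.7904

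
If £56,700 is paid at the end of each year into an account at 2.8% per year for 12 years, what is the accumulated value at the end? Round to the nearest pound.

£795,606

FV = 56700 × [(1+0.028)^12 − 1] / 0.028 = 56700 × 14.031849 = 795,605.8575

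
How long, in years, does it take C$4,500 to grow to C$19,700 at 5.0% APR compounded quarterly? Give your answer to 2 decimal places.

29.72 years

Periodic rate i = 0.05/4 = 0.0125.
(1+i)^n = 19700/4500 = 4.37778, so n = ln 4.37778 / ln 1.0125 = 118.8600 quarters
= 118.8600/4 years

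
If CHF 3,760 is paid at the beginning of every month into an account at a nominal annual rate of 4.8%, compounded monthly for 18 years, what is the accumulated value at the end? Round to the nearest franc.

CHF 1,291,580

i = 0.048/12 = 0.004 per month; n = 18·12 = 216.
Accumulation factor s(216|0.004) × (1+i) = 343.505242; FV = 3760 × 343.505242 = 1,291,579.7094
(annuity-due: payments at period start, so ×(1+i).)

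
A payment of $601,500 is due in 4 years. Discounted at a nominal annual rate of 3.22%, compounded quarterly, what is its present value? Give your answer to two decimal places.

$529,081.34

With 4 periods per year: i = 0.00805, n = 16.
PV = 601,500 / (1 + 0.00805)^16 = 601,500 / 1.136876 = 529,081.3443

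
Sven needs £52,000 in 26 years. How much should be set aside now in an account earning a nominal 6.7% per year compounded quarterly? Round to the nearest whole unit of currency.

£9,241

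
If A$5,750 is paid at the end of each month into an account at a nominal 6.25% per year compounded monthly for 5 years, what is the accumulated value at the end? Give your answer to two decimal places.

A$403,765.81

With 12 periods per year: i = 0.00520833, n = 60.
FV = PMT · [(1+i)^n − 1] / i = 5750 · 70.220141 = 403,765.8121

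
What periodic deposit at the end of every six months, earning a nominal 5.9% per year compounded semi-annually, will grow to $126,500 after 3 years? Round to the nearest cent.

i = 0.059/2 = 0.0295 per half-year; n = 3·2 = 6.
FV-annuity factor = 6.460295; PMT = 126500 / 6.460295 = 19,581.1502

$19,581.15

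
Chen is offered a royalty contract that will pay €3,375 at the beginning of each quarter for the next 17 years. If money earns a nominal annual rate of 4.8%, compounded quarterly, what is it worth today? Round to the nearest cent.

i = 0.048/4 = 0.012 per quarter; n = 17·4 = 68.
Annuity factor a(68|0.012) × (1+i) = 46.859820; PV = 3375 × 46.859820 = 158,151.8914
Payments are at the start of each period, so multiply by (1+i).

€158,151.89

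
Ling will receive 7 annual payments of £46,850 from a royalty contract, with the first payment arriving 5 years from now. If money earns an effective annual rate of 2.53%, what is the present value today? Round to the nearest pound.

£268,870

PV at t=4 (ordinary 7-year annuity): 46850 × a(7|0.0253) = 46850 × 6.342147 = 297,129.5824
PV₀ = 297,129.5824 / (1+0.0253)^4 = 297,129.5824 / 1.105106 = 268,869.8241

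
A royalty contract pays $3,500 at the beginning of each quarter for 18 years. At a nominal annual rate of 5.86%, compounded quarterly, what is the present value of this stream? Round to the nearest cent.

i = 0.0586/4 = 0.01465 per quarter; n = 18·4 = 72.
PV = PMT · [1 − (1+i)^(−n)] / i × (1+i) = 3500 · 44.953697 = 157,337.9384
(Beginning-of-period payments → annuity-due factor ×(1+i).)

$157,337.94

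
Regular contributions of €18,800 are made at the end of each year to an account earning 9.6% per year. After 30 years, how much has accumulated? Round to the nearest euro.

Accumulation factor s(30|0.096) = 152.529966; FV = 18800 × 152.529966 = 2,867,563.3701

€2,867,563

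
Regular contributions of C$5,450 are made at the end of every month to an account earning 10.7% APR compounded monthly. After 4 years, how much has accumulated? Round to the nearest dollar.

C$324,725

i = 0.107/12 = 0.00891667 per month; n = 4·12 = 48.
Accumulation factor s(48|0.00891667) = 59.582652; FV = 5450 × 59.582652 = 324,725.4512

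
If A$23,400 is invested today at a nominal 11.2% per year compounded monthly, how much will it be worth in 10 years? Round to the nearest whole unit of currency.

With 12 periods per year: i = 0.00933333, n = 120.
FV = PV·(1+i)^n = 23,400 × 3.048975 = 71,346.0264

A$71,346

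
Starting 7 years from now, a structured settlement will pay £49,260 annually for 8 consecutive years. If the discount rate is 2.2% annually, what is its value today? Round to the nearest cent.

£313,971.13

PV at t=6 (ordinary 8-year annuity): 49260 × a(8|0.022) = 49260 × 7.262743 = 357,762.7311
Discount back 6 years: 357,762.7311 × (1+0.022)^(−6) = 357,762.7311 × 0.877596 = 313,971.1346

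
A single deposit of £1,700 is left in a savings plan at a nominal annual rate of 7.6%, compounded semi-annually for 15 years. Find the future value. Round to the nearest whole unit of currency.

£5,204

With 2 periods per year: i = 0.038, n = 30.
1,700 × (1+0.038)^30 = 1,700 × 3.061404 = 5,204.3863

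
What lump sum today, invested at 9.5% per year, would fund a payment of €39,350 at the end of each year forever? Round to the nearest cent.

€414,210.53

PV = PMT / i = 39350 / 0.095 = 414,210.5263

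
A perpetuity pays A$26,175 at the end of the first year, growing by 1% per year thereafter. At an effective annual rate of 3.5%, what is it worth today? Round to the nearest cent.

PV = D₁/(r − g) = 26175/(0.035 − 0.01) = 1,047,000.0000

A$1,047,000.00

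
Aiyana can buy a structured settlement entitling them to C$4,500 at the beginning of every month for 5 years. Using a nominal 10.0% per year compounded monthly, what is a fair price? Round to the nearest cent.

C$213,559.11

Periodic rate i = 0.1/12 = 0.00833333; n = 5 × 12 = 60 periods.
Annuity factor a(60|0.00833333) × (1+i) = 47.457580; PV = 4500 × 47.457580 = 213,559.1119
(annuity-due: payments at period start, so ×(1+i).)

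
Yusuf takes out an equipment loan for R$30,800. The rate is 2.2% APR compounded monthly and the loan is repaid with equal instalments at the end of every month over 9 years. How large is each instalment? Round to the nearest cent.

R$314.61

i = 0.022/12 = 0.00183333 per month; n = 9·12 = 108.
Annuity-PV factor = 97.898955; PMT = 30800 / 97.898955 = 314.6101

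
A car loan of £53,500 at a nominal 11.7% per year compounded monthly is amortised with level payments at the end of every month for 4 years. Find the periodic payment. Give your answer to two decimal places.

£1,400.99

i = 0.117/12 = 0.00975 per month; n = 4·12 = 48.
PMT = 53500 / ( [1 − (1+0.00975)^(−48)] / 0.00975 ) = 53500 / 38.187209 = 1,400.9927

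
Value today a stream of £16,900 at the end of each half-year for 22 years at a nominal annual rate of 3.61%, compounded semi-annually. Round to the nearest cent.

With 2 periods per year: i = 0.01805, n = 44.
Annuity factor a(44|0.01805) = 30.185323; PV = 16900 × 30.185323 = 510,131.9630

£510,131.96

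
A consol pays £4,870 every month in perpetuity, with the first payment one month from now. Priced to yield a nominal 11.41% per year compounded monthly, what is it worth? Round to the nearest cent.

£512,182.30

Periodic rate i = 0.1141/12 = 0.00950833.
PV = PMT / i = 4870 / 0.00950833 = 512,182.2962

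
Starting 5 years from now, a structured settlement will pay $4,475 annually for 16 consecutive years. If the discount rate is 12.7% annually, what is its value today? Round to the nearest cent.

$18,617.20

PV at t=4 (ordinary 16-year annuity): 4475 × a(16|0.127) = 4475 × 6.711460 = 30,033.7855
PV₀ = 30,033.7855 / (1+0.127)^4 = 30,033.7855 / 1.613228 = 18,617.2020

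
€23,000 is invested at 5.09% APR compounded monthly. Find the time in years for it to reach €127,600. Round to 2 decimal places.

Periodic rate i = 0.0509/12 = 0.00424167.
(1+i)^n = 127600/23000 = 5.54783, so n = ln 5.54783 / ln 1.00424 = 404.8025 months
= 404.8025/12 years

33.73 years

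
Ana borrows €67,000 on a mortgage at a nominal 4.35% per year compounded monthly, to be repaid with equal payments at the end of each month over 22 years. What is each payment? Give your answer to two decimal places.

€394.73

With 12 periods per year: i = 0.003625, n = 264.
PMT = 67000 / ( [1 − (1+0.003625)^(−264)] / 0.003625 ) = 67000 / 169.735612 = 394.7315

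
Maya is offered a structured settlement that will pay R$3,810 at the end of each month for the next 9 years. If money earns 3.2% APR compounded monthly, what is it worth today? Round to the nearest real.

Periodic rate i = 0.032/12 = 0.00266667; n = 9 × 12 = 108 periods.
Annuity factor a(108|0.00266667) = 93.731608; PV = 3810 × 93.731608 = 357,117.4270

R$357,117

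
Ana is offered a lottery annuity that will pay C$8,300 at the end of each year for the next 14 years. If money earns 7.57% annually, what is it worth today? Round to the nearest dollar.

Annuity factor a(14|0.0757) = 8.454194; PV = 8300 × 8.454194 = 70,169.8093

C$70,170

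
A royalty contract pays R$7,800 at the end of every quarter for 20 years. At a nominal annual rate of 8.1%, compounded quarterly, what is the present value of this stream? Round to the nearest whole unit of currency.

With 4 periods per year: i = 0.02025, n = 80.
PV = 7800 × [1 − (1+0.02025)^(−80)] / 0.02025 = 7800 × 39.450488 = 307,713.8039

R$307,714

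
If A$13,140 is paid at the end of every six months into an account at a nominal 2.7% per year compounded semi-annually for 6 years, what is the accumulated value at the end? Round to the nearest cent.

Periodic rate i = 0.027/2 = 0.0135; n = 6 × 2 = 12 periods.
FV = 13140 × [(1+0.0135)^12 − 1] / 0.0135 = 13140 × 12.932340 = 169,930.9425

A$169,930.94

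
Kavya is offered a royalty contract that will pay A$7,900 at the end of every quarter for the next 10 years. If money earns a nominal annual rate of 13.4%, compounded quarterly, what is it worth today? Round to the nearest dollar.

A$172,701

i = 0.134/4 = 0.0335 per quarter; n = 10·4 = 40.
Annuity factor a(40|0.0335) = 21.860945; PV = 7900 × 21.860945 = 172,701.4688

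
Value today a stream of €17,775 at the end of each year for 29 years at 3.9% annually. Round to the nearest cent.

€305,491.67

Annuity factor a(29|0.039) = 17.186592; PV = 17775 × 17.186592 = 305,491.6748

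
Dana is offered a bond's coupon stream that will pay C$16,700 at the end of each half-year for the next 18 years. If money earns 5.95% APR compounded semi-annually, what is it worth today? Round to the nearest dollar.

C$365,962

i = 0.0595/2 = 0.02975 per half-year; n = 18·2 = 36.
PV = PMT · [1 − (1+i)^(−n)] / i = 16700 · 21.913921 = 365,962.4804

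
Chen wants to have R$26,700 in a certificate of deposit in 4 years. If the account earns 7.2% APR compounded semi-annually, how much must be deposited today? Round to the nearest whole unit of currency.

R$20,120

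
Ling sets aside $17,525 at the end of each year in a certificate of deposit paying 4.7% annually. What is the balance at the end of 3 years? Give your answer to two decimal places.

FV = PMT · [(1+i)^n − 1] / i = 17525 · 3.143209 = 55,084.7377

$55,084.74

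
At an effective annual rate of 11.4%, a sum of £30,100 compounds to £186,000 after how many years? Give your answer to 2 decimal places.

(1+i)^n = 186000/30100 = 6.17940, so n = ln 6.17940 / ln 1.114 = 16.8699 years

16.87 years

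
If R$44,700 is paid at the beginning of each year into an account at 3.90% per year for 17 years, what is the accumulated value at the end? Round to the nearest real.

R$1,091,184

FV = 44700 × [(1+0.039)^17 − 1] / 0.039 × (1+i) = 44700 × 24.411267 = 1,091,183.6295
(Beginning-of-period payments → annuity-due factor ×(1+i).)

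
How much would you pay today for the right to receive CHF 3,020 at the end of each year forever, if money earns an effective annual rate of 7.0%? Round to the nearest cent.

PV = PMT / i = 3020 / 0.07 = 43,142.8571

CHF 43,142.86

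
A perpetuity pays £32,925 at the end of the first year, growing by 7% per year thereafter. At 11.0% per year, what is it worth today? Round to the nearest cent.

£823,125.00

PV = PMT / (i − g) = 32925 / (0.11 − 0.07) = 32925 / 0.040000 = 823,125.0000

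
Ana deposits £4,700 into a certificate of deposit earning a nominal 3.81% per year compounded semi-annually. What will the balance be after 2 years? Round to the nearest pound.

£5,069

i = 0.0381/2 = 0.01905 per half-year; n = 2·2 = 4.
4,700 × (1+0.01905)^4 = 4,700 × 1.078405 = 5,068.5044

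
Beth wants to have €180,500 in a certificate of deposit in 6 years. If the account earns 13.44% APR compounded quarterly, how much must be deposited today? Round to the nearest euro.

i = 0.1344/4 = 0.0336 per quarter; n = 6·4 = 24.
PV = 180,500 / (1 + 0.0336)^24 = 180,500 / 2.210345 = 81,661.4695

€81,661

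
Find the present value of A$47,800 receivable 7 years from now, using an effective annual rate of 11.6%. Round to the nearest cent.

PV = FV·(1+i)^(−n) = 47,800 × 0.463821 = 22,170.6555

A$22,170.66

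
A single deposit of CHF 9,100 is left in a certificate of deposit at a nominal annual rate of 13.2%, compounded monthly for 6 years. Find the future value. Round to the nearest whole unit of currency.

With 12 periods per year: i = 0.011, n = 72.
9,100 × (1+0.011)^72 = 9,100 × 2.198281 = 20,004.3569

CHF 20,004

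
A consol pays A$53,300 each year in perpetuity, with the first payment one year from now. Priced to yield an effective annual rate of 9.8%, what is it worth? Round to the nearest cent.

A$543,877.55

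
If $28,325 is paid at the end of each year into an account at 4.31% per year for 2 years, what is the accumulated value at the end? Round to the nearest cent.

$57,870.81

Accumulation factor s(2|0.0431) = 2.043100; FV = 28325 × 2.043100 = 57,870.8075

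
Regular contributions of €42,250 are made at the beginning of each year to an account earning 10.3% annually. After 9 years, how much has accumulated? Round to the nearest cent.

FV = PMT · [(1+i)^n − 1] / i × (1+i) = 42250 · 15.168499 = 640,869.0792
(Beginning-of-period payments → annuity-due factor ×(1+i).)

€640,869.08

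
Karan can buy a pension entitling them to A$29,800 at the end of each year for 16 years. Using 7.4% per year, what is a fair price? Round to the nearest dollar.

A$274,199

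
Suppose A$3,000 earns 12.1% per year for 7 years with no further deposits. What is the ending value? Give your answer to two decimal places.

FV = PV·(1+i)^n = 3,000 × 2.224535 = 6,673.6057

A$6,673.61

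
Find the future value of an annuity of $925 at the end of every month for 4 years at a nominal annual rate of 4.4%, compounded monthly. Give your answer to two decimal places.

$48,450.06

i = 0.044/12 = 0.00366667 per month; n = 4·12 = 48.
Accumulation factor s(48|0.00366667) = 52.378445; FV = 925 × 52.378445 = 48,450.0616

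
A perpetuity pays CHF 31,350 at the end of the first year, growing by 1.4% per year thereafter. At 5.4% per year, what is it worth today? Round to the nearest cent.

CHF 783,750.00

PV = D₁/(r − g) = 31350/(0.054 − 0.014) = 783,750.0000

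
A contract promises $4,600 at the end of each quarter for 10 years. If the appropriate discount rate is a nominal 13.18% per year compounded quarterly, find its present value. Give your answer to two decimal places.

Periodic rate i = 0.1318/4 = 0.03295; n = 10 × 4 = 40 periods.
Annuity factor a(40|0.03295) = 22.051030; PV = 4600 × 22.051030 = 101,434.7374

$101,434.74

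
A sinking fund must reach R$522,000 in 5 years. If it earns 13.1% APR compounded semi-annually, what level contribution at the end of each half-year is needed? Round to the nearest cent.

R$38,591.65

With 2 periods per year: i = 0.0655, n = 10.
FV-annuity factor = 13.526244; PMT = 522000 / 13.526244 = 38,591.6455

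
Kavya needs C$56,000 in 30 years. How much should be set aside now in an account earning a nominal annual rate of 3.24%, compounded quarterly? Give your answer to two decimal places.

Periodic rate i = 0.0324/4 = 0.0081; n = 30 × 4 = 120 periods.
PV = 56,000 / (1 + 0.0081)^120 = 56,000 / 2.632896 = 21,269.3520

C$21,269.35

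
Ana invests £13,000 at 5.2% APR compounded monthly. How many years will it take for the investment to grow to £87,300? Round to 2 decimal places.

36.70 years

Periodic rate i = 0.052/12 = 0.00433333.
(1+i)^n = 87300/13000 = 6.71538, so n = ln 6.71538 / ln 1.00433 = 440.4287 months
= 440.4287/12 years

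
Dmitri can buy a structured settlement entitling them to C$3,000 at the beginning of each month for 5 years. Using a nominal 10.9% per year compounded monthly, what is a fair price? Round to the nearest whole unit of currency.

C$139,552

i = 0.109/12 = 0.00908333 per month; n = 5·12 = 60.
PV = 3000 × [1 − (1+0.00908333)^(−60)] / 0.00908333 × (1+i) = 3000 × 46.517430 = 139,552.2913
(annuity-due: payments at period start, so ×(1+i).)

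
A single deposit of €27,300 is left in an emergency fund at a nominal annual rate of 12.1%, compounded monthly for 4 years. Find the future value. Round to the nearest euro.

€44,188

i = 0.121/12 = 0.0100833 per month; n = 4·12 = 48.
FV = 27,300 × (1 + 0.0100833)^48 = 44,188.4223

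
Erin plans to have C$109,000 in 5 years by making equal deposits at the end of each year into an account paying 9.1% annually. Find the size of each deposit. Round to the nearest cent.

C$18,176.83

FV-annuity factor = 5.996646; PMT = 109000 / 5.996646 = 18,176.8262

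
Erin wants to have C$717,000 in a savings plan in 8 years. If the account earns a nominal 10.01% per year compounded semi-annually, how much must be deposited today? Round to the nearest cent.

With 2 periods per year: i = 0.05005, n = 16.
PV = FV·(1+i)^(−n) = 717,000 × 0.457763 = 328,215.8028

C$328,215.80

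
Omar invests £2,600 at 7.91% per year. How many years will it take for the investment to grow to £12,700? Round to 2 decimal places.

n = ln(12700/2600) / ln(1+0.0791) = ln(4.88462) / 0.076127 = 20.8347 years

20.83 years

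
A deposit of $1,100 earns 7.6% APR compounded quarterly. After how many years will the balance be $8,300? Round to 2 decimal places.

26.84 years

Periodic rate i = 0.076/4 = 0.019.
(1+i)^n = 8300/1100 = 7.54545, so n = ln 7.54545 / ln 1.019 = 107.3728 quarters
= 107.3728/4 years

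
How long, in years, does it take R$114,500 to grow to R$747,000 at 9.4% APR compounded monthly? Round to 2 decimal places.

20.03 years

Periodic rate i = 0.094/12 = 0.00783333.
(1+i)^n = 747000/114500 = 6.52402, so n = ln 6.52402 / ln 1.00783 = 240.3608 months
= 240.3608/12 years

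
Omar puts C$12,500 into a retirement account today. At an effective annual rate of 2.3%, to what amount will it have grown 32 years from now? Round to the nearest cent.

FV = PV·(1+i)^n = 12,500 × 2.070238 = 25,877.9752

C$25,877.98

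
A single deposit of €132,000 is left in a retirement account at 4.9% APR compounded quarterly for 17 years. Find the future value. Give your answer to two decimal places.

With 4 periods per year: i = 0.01225, n = 68.
FV = PV·(1+i)^n = 132,000 × 2.288597 = 302,094.8636

€302,094.86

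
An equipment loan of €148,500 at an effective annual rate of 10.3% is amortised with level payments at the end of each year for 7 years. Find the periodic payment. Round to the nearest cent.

€30,804.63

PMT = 148500 / ( [1 − (1+0.103)^(−7)] / 0.103 ) = 148500 / 4.820704 = 30,804.6281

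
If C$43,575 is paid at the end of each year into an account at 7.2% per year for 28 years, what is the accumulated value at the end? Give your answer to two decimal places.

C$3,634,723.65

FV = PMT · [(1+i)^n − 1] / i = 43575 · 83.413050 = 3,634,723.6462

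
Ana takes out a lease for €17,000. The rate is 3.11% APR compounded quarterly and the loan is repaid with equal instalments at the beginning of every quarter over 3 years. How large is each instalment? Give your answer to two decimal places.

€1,477.79

Periodic rate i = 0.0311/4 = 0.007775; n = 3 × 4 = 12 periods.
Annuity-PV factor × (1+i) = 11.503679; PMT = 17000 / 11.503679 = 1,477.7881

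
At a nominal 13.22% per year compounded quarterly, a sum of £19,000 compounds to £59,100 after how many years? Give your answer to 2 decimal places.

8.72 years

Periodic rate i = 0.1322/4 = 0.03305.
(1+i)^n = 59100/19000 = 3.11053, so n = ln 3.11053 / ln 1.03305 = 34.8999 quarters
= 34.8999/4 years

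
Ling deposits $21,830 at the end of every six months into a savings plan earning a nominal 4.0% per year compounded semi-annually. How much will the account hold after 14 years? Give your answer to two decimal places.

Periodic rate i = 0.04/2 = 0.02; n = 14 × 2 = 28 periods.
FV = 21830 × [(1+0.02)^28 − 1] / 0.02 = 21830 × 37.051210 = 808,827.9210

$808,827.92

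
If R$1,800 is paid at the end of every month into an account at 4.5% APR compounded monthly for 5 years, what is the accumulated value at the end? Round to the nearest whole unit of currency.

R$120,862

With 12 periods per year: i = 0.00375, n = 60.
Accumulation factor s(60|0.00375) = 67.145552; FV = 1800 × 67.145552 = 120,861.9939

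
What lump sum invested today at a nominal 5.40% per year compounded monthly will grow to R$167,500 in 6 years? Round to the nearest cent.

i = 0.054/12 = 0.0045 per month; n = 6·12 = 72.
PV = 167,500 / (1 + 0.0045)^72 = 167,500 / 1.381643 = 121,232.4978

R$121,232.50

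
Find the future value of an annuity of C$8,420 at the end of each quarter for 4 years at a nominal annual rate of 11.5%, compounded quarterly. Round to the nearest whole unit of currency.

C$168,057

With 4 periods per year: i = 0.02875, n = 16.
FV = PMT · [(1+i)^n − 1] / i = 8420 · 19.959273 = 168,057.0795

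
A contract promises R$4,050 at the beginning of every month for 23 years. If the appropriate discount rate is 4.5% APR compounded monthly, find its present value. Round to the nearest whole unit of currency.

R$698,221

Periodic rate i = 0.045/12 = 0.00375; n = 23 × 12 = 276 periods.
Annuity factor a(276|0.00375) × (1+i) = 172.400168; PV = 4050 × 172.400168 = 698,220.6808
(Beginning-of-period payments → annuity-due factor ×(1+i).)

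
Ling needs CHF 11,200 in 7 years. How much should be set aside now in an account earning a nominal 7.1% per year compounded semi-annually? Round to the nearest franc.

i = 0.071/2 = 0.0355 per half-year; n = 7·2 = 14.
Discount factor = (1+0.0355)^(−14) = 0.613619; PV = 11,200 × 0.613619 = 6,872.5289

CHF 6,873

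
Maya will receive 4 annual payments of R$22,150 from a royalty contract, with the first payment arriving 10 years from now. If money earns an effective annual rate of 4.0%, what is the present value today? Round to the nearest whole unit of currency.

PV at t=9 (ordinary 4-year annuity): 22150 × a(4|0.04) = 22150 × 3.629895 = 80,402.1792
PV₀ = 80,402.1792 / (1+0.04)^9 = 80,402.1792 / 1.423312 = 56,489.5046

R$56,490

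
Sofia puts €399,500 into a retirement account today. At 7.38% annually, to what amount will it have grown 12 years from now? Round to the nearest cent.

€938,852.96

FV = PV·(1+i)^n = 399,500 × 2.350070 = 938,852.9585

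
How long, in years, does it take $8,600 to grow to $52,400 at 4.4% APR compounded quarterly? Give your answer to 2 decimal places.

Periodic rate i = 0.044/4 = 0.011.
(1+i)^n = 52400/8600 = 6.09302, so n = ln 6.09302 / ln 1.011 = 165.1878 quarters
= 165.1878/4 years

41.30 years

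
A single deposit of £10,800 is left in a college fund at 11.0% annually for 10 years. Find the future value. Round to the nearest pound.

FV = 10,800 × (1 + 0.11)^10 = 30,665.7466

£30,666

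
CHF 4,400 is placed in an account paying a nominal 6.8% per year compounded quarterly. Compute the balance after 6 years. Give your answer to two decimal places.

i = 0.068/4 = 0.017 per quarter; n = 6·4 = 24.
FV = PV·(1+i)^n = 4,400 × 1.498659 = 6,594.1003

CHF 6,594.10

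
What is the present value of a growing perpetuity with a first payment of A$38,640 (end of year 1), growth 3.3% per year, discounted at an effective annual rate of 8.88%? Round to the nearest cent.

PV = PMT / (i − g) = 38640 / (0.0888 − 0.033) = 38640 / 0.055800 = 692,473.1183

A$692,473.12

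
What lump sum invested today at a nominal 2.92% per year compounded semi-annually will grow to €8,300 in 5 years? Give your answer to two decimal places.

€7,180.08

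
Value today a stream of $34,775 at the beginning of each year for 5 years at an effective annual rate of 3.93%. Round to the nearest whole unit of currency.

PV = 34775 × [1 − (1+0.0393)^(−5)] / 0.0393 × (1+i) = 34775 × 4.635891 = 161,213.1263
(annuity-due: payments at period start, so ×(1+i).)

$161,213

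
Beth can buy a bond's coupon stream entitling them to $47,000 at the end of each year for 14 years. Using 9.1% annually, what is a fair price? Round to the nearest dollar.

PV = 47000 × [1 − (1+0.091)^(−14)] / 0.091 = 47000 × 7.742536 = 363,899.1786

$363,899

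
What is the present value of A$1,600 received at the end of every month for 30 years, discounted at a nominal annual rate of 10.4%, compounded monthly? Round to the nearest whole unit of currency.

With 12 periods per year: i = 0.00866667, n = 360.
PV = 1600 × [1 − (1+0.00866667)^(−360)] / 0.00866667 = 1600 × 110.220605 = 176,352.9685

A$176,353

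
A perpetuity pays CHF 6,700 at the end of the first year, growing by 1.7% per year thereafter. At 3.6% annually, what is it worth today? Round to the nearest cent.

PV = PMT / (i − g) = 6700 / (0.036 − 0.017) = 6700 / 0.019000 = 352,631.5789

CHF 352,631.58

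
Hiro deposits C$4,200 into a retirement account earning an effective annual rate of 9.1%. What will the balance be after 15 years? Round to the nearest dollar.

C$15,510

4,200 × (1+0.091)^15 = 4,200 × 3.692932 = 15,510.3125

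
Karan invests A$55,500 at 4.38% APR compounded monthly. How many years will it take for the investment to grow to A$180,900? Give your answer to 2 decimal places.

27.03 years

Periodic rate i = 0.0438/12 = 0.00365.
(1+i)^n = 180900/55500 = 3.25946, so n = ln 3.25946 / ln 1.00365 = 324.3059 months
= 324.3059/12 years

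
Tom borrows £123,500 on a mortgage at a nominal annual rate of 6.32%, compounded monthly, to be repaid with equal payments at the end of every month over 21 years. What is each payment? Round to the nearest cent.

Periodic rate i = 0.0632/12 = 0.00526667; n = 21 × 12 = 252 periods.
Annuity-PV factor = 139.339722; PMT = 123500 / 139.339722 = 886.3230

£886.32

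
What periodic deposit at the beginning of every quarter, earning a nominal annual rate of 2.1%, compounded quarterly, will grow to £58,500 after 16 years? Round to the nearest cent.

i = 0.021/4 = 0.00525 per quarter; n = 16·4 = 64.
FV-annuity factor × (1+i) = 76.228519; PMT = 58500 / 76.228519 = 767.4293

£767.43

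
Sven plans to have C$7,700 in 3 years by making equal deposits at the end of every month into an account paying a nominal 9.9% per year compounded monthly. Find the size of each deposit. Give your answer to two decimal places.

C$184.57

With 12 periods per year: i = 0.00825, n = 36.
FV-annuity factor = 41.718366; PMT = 7700 / 41.718366 = 184.5710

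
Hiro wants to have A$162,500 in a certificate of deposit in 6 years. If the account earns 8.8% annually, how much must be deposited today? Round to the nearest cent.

PV = FV·(1+i)^(−n) = 162,500 × 0.602874 = 97,967.0415

A$97,967.04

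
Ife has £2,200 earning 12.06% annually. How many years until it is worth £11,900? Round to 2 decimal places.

14.83 years

n = ln(11900/2200) / ln(1+0.1206) = ln(5.40909) / 0.113864 = 14.8254 years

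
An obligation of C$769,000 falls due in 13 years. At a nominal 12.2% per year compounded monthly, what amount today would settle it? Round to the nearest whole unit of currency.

C$158,713

i = 0.122/12 = 0.0101667 per month; n = 13·12 = 156.
PV = FV·(1+i)^(−n) = 769,000 × 0.206389 = 158,713.2168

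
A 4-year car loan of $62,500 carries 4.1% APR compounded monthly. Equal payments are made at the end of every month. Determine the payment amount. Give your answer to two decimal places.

i = 0.041/12 = 0.00341667 per month; n = 4·12 = 48.
Annuity-PV factor = 44.201179; PMT = 62500 / 44.201179 = 1,413.9894

$1,413.99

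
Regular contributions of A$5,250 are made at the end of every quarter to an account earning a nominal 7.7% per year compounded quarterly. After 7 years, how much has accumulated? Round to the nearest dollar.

A$192,418

With 4 periods per year: i = 0.01925, n = 28.
FV = 5250 × [(1+0.01925)^28 − 1] / 0.01925 = 5250 × 36.651072 = 192,418.1301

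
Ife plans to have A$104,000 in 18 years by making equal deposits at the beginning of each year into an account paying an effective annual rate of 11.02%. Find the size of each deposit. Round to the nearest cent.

A$1,855.08

PMT = 104000 / ( [(1+0.1102)^18 − 1] / 0.1102 × (1+i) ) = 104000 / 56.062156 = 1,855.0838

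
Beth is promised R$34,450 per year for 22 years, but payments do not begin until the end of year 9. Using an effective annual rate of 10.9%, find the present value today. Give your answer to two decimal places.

R$123,952.53

Value one period before first payment (t=8): 34450 × [1 − (1+0.109)^(−22)] / 0.109 = 34450 × 8.232250 = 283,601.0099
PV₀ = 283,601.0099 / (1+0.109)^8 = 283,601.0099 / 2.287981 = 123,952.5324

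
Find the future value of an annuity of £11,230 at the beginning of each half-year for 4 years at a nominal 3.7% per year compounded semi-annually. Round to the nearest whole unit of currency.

Periodic rate i = 0.037/2 = 0.0185; n = 4 × 2 = 8 periods.
Accumulation factor s(8|0.0185) × (1+i) = 8.695562; FV = 11230 × 8.695562 = 97,651.1582
(Beginning-of-period payments → annuity-due factor ×(1+i).)

£97,651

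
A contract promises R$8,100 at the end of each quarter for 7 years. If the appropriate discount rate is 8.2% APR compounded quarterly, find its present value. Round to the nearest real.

R$171,267

With 4 periods per year: i = 0.0205, n = 28.
PV = PMT · [1 − (1+i)^(−n)] / i = 8100 · 21.144061 = 171,266.8970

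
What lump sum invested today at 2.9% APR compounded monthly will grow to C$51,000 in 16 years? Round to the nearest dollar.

With 12 periods per year: i = 0.00241667, n = 192.
PV = 51,000 / (1 + 0.00241667)^192 = 51,000 / 1.589533 = 32,084.8963

C$32,085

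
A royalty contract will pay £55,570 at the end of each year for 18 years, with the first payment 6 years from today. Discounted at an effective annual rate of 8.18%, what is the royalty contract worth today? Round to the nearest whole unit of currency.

£347,159

PV at t=5 (ordinary 18-year annuity): 55570 × a(18|0.0818) = 55570 × 9.256001 = 514,355.9762
PV₀ = 514,355.9762 / (1+0.0818)^5 = 514,355.9762 / 1.481613 = 347,159.3805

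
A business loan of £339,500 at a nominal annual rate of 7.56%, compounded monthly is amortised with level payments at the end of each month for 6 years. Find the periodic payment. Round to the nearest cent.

£5,879.86

Periodic rate i = 0.0756/12 = 0.0063; n = 6 × 12 = 72 periods.
Annuity-PV factor = 57.739451; PMT = 339500 / 57.739451 = 5,879.8620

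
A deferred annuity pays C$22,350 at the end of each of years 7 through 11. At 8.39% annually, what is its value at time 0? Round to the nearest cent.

PV at t=6 (ordinary 5-year annuity): 22350 × a(5|0.0839) = 22350 × 3.952004 = 88,327.2802
Discount back 6 years: 88,327.2802 × (1+0.0839)^(−6) = 88,327.2802 × 0.616687 = 54,470.2740

C$54,470.27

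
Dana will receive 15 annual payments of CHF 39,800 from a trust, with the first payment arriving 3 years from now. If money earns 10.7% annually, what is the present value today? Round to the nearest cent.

CHF 237,463.91

Value one period before first payment (t=2): 39800 × [1 − (1+0.107)^(−15)] / 0.107 = 39800 × 7.311556 = 290,999.9171
Discount back 2 years: 290,999.9171 × (1+0.107)^(−2) = 290,999.9171 × 0.816027 = 237,463.9150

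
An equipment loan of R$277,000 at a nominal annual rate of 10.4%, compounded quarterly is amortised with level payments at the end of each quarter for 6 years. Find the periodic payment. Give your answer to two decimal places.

With 4 periods per year: i = 0.026, n = 24.
Annuity-PV factor = 17.688980; PMT = 277000 / 17.688980 = 15,659.4672

R$15,659.47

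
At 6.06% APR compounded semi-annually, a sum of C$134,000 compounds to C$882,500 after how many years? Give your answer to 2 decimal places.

Periodic rate i = 0.0606/2 = 0.0303.
(1+i)^n = 882500/134000 = 6.58582, so n = ln 6.58582 / ln 1.0303 = 63.1463 half-years
= 63.1463/2 years

31.57 years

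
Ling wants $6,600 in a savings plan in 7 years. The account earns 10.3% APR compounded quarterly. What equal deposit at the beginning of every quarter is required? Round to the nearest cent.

With 4 periods per year: i = 0.02575, n = 28.
PMT = 6600 / ( [(1+0.02575)^28 − 1] / 0.02575 × (1+i) ) = 6600 / 41.340929 = 159.6481

$159.65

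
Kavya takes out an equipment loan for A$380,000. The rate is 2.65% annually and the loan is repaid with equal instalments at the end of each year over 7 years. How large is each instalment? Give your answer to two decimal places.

PMT = 380000 / ( [1 − (1+0.0265)^(−7)] / 0.0265 ) = 380000 / 6.313297 = 60,190.4174

A$60,190.42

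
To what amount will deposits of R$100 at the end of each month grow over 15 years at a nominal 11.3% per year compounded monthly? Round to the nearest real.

Periodic rate i = 0.113/12 = 0.00941667; n = 15 × 12 = 180 periods.
FV = 100 × [(1+0.00941667)^180 − 1] / 0.00941667 = 100 × 467.641076 = 46,764.1076

R$46,764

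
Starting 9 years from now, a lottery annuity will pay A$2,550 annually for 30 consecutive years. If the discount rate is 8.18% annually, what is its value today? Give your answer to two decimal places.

Value one period before first payment (t=8): 2550 × [1 − (1+0.0818)^(−30)] / 0.0818 = 2550 × 11.069259 = 28,226.6116
Discount back 8 years: 28,226.6116 × (1+0.0818)^(−8) = 28,226.6116 × 0.533119 = 15,048.1437

A$15,048.14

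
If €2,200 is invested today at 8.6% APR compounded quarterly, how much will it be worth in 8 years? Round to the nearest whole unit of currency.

i = 0.086/4 = 0.0215 per quarter; n = 8·4 = 32.
2,200 × (1+0.0215)^32 = 2,200 × 1.975276 = 4,345.6080

€4,346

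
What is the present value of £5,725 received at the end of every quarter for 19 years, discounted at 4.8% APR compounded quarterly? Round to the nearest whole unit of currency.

£284,386

i = 0.048/4 = 0.012 per quarter; n = 19·4 = 76.
PV = 5725 × [1 − (1+0.012)^(−76)] / 0.012 = 5725 × 49.674442 = 284,386.1819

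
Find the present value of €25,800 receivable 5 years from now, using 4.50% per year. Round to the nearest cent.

€20,703.24

PV = FV·(1+i)^(−n) = 25,800 × 0.802451 = 20,703.2370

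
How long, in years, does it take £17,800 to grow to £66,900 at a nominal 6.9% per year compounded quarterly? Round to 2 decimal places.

19.35 years

Periodic rate i = 0.069/4 = 0.01725.
n = ln(66900/17800) / ln(1+0.01725) = ln(3.75843) / 0.017103 = 77.4138 quarters
= 77.4138/4 years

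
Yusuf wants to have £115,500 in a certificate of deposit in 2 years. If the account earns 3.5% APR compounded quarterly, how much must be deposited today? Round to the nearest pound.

£107,724

With 4 periods per year: i = 0.00875, n = 8.
PV = 115,500 / (1 + 0.00875)^8 = 115,500 / 1.072182 = 107,724.2806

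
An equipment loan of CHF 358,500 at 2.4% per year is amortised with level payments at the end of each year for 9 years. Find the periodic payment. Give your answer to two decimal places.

CHF 44,764.37

Annuity-PV factor = 8.008601; PMT = 358500 / 8.008601 = 44,764.3706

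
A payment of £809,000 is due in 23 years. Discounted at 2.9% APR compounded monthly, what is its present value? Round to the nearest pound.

£415,550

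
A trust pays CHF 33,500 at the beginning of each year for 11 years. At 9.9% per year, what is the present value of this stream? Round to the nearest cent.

CHF 240,230.25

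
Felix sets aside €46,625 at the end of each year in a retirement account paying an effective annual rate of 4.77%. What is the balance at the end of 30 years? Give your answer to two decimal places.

FV = 46625 × [(1+0.0477)^30 − 1] / 0.0477 = 46625 × 63.873545 = 2,978,104.0341

€2,978,104.03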